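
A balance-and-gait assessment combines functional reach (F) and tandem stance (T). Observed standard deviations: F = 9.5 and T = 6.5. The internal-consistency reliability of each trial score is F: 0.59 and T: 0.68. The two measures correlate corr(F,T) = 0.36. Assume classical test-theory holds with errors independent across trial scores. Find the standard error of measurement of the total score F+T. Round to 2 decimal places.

7.11

Var(total) = 132.5 + 44.46 = 176.96.
True-score variance = 81.9775 + 44.46 = 126.438, so reliability = 0.7145.
Error variance = 176.96 − 126.438 = 50.5225; SEM = √50.5225 = 7.11.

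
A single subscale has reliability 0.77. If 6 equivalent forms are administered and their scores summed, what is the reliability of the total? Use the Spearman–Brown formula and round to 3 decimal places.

0.953

ρ_k = kρ / (1 + (k−1)ρ) = 6·0.77 / (1 + 5·0.77) = 4.620 / 4.850 = 0.953.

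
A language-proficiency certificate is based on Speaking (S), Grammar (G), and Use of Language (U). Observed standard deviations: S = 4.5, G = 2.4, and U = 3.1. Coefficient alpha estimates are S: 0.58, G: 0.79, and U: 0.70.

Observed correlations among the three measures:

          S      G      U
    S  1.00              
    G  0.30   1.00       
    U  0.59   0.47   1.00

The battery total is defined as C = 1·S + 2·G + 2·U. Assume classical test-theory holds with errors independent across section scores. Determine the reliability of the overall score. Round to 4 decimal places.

Var(C) = 4.5² + 2²·2.4² + 2²·3.1² + 2·[2·4.5·2.4·0.30 + 2·4.5·3.1·0.59 + 4·2.4·3.1·0.47] = 81.73 + 73.8564 = 155.586.
Because errors are independent across components, Cov(Tᵢ,Tⱼ) = Cov(Xᵢ,Xⱼ); the off-diagonal part of the true-score variance is the same as above.
True-score variance = [4.5²·0.58 + 2²·2.4²·0.79 + 2²·3.1²·0.70] + 73.8564 = 56.8546 + 73.8564 = 130.711.
Reliability = 130.711 / 155.586 = 0.8401.

0.8401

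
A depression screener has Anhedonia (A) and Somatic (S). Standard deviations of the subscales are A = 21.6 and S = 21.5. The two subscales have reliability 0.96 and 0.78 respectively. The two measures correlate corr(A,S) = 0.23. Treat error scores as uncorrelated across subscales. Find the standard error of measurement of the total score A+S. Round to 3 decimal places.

Var(total) = 928.81 + 213.624 = 1142.43.
True-score variance = 808.453 + 213.624 = 1022.08, so reliability = 0.8946.
Error variance = 1142.43 − 1022.08 = 120.357; SEM = √120.357 = 10.971.

10.971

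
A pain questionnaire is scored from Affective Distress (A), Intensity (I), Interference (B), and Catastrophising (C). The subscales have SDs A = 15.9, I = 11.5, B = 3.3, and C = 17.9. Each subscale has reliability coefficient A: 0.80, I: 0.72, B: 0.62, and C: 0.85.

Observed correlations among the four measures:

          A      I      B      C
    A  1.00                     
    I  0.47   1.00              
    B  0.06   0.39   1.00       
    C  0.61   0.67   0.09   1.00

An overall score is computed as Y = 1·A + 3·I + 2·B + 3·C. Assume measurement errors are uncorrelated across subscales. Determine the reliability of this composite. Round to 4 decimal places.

0.9039

Var(Y) = 15.9² + 3²·11.5² + 2²·3.3² + 3²·17.9² + 2·[3·15.9·11.5·0.47 + 2·15.9·3.3·0.06 + 3·15.9·17.9·0.61 + 6·11.5·3.3·0.39 + 9·11.5·17.9·0.67 + 6·3.3·17.9·0.09] = 4370.31 + 4293.86 = 8664.17.
Because errors are independent across components, Cov(Tᵢ,Tⱼ) = Cov(Xᵢ,Xⱼ); the off-diagonal part of the true-score variance is the same as above.
True-score variance = [15.9²·0.80 + 3²·11.5²·0.72 + 2²·3.3²·0.62 + 3²·17.9²·0.85] + 4293.86 = 3537.37 + 4293.86 = 7831.23.
Reliability = 7831.23 / 8664.17 = 0.9039.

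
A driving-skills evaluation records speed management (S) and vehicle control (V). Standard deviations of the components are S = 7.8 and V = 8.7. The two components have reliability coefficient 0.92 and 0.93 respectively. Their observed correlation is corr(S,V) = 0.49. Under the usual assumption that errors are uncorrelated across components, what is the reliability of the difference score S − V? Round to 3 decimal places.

Var(S−V) = 7.8² + 8.7² − 2·7.8·8.7·0.49 = 136.53 − 66.5028 = 70.0272.
Under uncorrelated errors the observed covariances equal the true-score covariances, so only the own-variance terms attenuate.
True-score variance = [7.8²·0.92 + 8.7²·0.93] − 66.5028 = 126.364 − 66.5028 = 59.8617.
Reliability = 59.8617 / 70.0272 = 0.855.

0.855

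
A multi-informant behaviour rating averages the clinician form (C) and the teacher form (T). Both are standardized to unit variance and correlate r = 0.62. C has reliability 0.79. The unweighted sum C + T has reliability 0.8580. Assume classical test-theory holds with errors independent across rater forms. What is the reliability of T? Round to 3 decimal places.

Var(C+T) = 2 + 2·0.62 = 3.240.
True-score variance = ρ_C + ρ_T + 2·0.62, so 0.8580 = (0.79 + ρ_T + 1.24) / 3.240.
ρ_T = 0.8580·3.240 − 0.79 − 1.24 = 0.750.

0.750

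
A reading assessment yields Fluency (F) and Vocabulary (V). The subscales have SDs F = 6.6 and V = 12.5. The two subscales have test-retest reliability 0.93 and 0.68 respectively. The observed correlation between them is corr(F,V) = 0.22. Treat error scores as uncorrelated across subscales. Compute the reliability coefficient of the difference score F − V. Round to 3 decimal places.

0.676

Var(F−V) = 6.6² + 12.5² − 2·6.6·12.5·0.22 = 199.81 − 36.3 = 163.51.
With uncorrelated errors the cross-covariances are all true-score covariance, so they carry over unchanged; only the diagonal terms shrink to ρᵢσᵢ².
True-score variance = [6.6²·0.93 + 12.5²·0.68] − 36.3 = 146.761 − 36.3 = 110.461.
Reliability = 110.461 / 163.51 = 0.676.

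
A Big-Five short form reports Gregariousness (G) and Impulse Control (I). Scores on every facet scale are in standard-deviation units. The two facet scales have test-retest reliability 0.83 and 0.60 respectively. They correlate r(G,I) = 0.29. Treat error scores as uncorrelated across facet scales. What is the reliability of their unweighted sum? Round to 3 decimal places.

0.779

Var(G+I) = 2 + 2·[0.29] = 2 + 0.58 = 2.58.
Under uncorrelated errors the observed covariances equal the true-score covariances, so only the own-variance terms attenuate.
True-score variance = [0.83 + 0.60] + 0.58 = 1.43 + 0.58 = 2.01.
Reliability = 2.01 / 2.58 = 0.779.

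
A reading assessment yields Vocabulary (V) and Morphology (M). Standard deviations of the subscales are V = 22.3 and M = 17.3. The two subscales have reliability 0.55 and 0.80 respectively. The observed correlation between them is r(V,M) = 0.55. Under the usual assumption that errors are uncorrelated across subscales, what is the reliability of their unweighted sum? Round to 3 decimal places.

Var(V+M) = 22.3² + 17.3² + 2·[22.3·17.3·0.55] = 796.58 + 424.369 = 1220.95.
With uncorrelated errors the cross-covariances are all true-score covariance, so they carry over unchanged; only the diagonal terms shrink to ρᵢσᵢ².
True-score variance = [22.3²·0.55 + 17.3²·0.80] + 424.369 = 512.942 + 424.369 = 937.311.
Reliability = 937.311 / 1220.95 = 0.768.

0.768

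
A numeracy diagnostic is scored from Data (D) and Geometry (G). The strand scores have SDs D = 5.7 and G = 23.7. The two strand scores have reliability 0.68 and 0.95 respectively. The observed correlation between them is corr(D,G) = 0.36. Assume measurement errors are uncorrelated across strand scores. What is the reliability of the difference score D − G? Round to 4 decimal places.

Var(D−G) = 5.7² + 23.7² − 2·5.7·23.7·0.36 = 594.18 − 97.2648 = 496.915.
Because errors are independent across components, Cov(Tᵢ,Tⱼ) = Cov(Xᵢ,Xⱼ); the off-diagonal part of the true-score variance is the same as above.
True-score variance = [5.7²·0.68 + 23.7²·0.95] − 97.2648 = 555.699 − 97.2648 = 458.434.
Reliability = 458.434 / 496.915 = 0.9226.

0.9226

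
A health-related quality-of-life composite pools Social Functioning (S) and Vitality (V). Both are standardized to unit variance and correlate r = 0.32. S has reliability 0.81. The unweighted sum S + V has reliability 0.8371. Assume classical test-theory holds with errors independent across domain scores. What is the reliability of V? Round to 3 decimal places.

0.760

Var(S+V) = 2 + 2·0.32 = 2.640.
True-score variance = ρ_S + ρ_V + 2·0.32, so 0.8371 = (0.81 + ρ_V + 0.64) / 2.640.
ρ_V = 0.8371·2.640 − 0.81 − 0.64 = 0.760.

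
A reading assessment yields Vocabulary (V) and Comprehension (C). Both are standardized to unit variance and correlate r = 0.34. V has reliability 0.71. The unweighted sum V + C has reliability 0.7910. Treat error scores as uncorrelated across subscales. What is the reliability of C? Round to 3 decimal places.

0.730

Var(V+C) = 2 + 2·0.34 = 2.680.
True-score variance = ρ_V + ρ_C + 2·0.34, so 0.7910 = (0.71 + ρ_C + 0.68) / 2.680.
ρ_C = 0.7910·2.680 − 0.71 − 0.68 = 0.730.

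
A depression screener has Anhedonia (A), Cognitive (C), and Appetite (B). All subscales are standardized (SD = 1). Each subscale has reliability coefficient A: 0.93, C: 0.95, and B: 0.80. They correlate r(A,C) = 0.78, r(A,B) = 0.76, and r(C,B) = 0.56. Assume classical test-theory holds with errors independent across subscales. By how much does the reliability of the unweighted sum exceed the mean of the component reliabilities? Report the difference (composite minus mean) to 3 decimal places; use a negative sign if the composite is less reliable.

0.062

Var(sum) = 3 + 4.2 = 7.2; true-score variance = 2.68 + 4.2 = 6.88; composite reliability = 0.9556.
Mean component reliability = 0.8933.
Difference = 0.9556 − 0.8933 = 0.062.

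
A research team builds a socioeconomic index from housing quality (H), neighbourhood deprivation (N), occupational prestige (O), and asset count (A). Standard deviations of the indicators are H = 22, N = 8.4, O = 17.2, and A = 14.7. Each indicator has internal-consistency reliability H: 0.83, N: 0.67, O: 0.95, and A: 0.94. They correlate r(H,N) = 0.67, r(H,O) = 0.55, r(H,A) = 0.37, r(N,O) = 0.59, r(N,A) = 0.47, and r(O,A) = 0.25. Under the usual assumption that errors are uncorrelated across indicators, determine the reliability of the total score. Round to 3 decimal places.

Var(H+N+O+A) = 22² + 8.4² + 17.2² + 14.7² + 2·[22·8.4·0.67 + 22·17.2·0.55 + 22·14.7·0.37 + 8.4·17.2·0.59 + 8.4·14.7·0.47 + 17.2·14.7·0.25] = 1066.49 + 1316.17 = 2382.66.
Because errors are independent across components, Cov(Tᵢ,Tⱼ) = Cov(Xᵢ,Xⱼ); the off-diagonal part of the true-score variance is the same as above.
True-score variance = [22²·0.83 + 8.4²·0.67 + 17.2²·0.95 + 14.7²·0.94] + 1316.17 = 933.168 + 1316.17 = 2249.33.
Reliability = 2249.33 / 2382.66 = 0.944.

0.944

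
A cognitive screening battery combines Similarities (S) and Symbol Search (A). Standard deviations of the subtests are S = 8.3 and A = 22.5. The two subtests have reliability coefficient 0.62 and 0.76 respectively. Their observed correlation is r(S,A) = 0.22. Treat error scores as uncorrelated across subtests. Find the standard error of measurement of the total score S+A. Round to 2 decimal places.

12.15

Var(total) = 575.14 + 82.17 = 657.31.
True-score variance = 427.462 + 82.17 = 509.632, so reliability = 0.7753.
Error variance = 657.31 − 509.632 = 147.678; SEM = √147.678 = 12.15.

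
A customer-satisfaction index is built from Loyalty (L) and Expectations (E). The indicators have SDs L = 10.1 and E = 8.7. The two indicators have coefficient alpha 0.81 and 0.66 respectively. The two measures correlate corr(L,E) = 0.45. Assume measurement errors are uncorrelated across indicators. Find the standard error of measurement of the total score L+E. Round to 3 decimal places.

Var(total) = 177.7 + 79.083 = 256.783.
True-score variance = 132.583 + 79.083 = 211.666, so reliability = 0.8243.
Error variance = 256.783 − 211.666 = 45.1165; SEM = √45.1165 = 6.717.

6.717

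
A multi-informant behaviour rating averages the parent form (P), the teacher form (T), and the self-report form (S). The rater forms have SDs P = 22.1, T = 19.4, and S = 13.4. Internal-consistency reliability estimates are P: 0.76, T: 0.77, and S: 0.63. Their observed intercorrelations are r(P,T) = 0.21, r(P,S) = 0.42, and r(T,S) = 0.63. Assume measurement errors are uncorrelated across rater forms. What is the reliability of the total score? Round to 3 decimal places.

0.850

Var(P+T+S) = 22.1² + 19.4² + 13.4² + 2·[22.1·19.4·0.21 + 22.1·13.4·0.42 + 19.4·13.4·0.63] = 1044.33 + 756.378 = 1800.71.
With uncorrelated errors the cross-covariances are all true-score covariance, so they carry over unchanged; only the diagonal terms shrink to ρᵢσᵢ².
True-score variance = [22.1²·0.76 + 19.4²·0.77 + 13.4²·0.63] + 756.378 = 774.112 + 756.378 = 1530.49.
Reliability = 1530.49 / 1800.71 = 0.850.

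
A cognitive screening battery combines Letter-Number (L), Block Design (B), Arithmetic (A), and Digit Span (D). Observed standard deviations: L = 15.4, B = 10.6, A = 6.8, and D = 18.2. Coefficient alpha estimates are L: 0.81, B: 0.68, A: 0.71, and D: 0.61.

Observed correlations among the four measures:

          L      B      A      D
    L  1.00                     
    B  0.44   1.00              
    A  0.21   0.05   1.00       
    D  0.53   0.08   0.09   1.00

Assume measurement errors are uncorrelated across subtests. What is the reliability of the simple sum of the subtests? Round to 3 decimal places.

Var(L+B+A+D) = 15.4² + 10.6² + 6.8² + 18.2² + 2·[15.4·10.6·0.44 + 15.4·6.8·0.21 + 15.4·18.2·0.53 + 10.6·6.8·0.05 + 10.6·18.2·0.08 + 6.8·18.2·0.09] = 727 + 545.082 = 1272.08.
Because errors are independent across components, Cov(Tᵢ,Tⱼ) = Cov(Xᵢ,Xⱼ); the off-diagonal part of the true-score variance is the same as above.
True-score variance = [15.4²·0.81 + 10.6²·0.68 + 6.8²·0.71 + 18.2²·0.61] + 545.082 = 503.391 + 545.082 = 1048.47.
Reliability = 1048.47 / 1272.08 = 0.824.

0.824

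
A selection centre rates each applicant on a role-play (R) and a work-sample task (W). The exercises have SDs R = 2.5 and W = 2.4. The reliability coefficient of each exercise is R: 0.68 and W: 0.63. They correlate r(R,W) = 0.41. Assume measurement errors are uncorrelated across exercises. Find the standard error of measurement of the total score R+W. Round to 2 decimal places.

2.03

Var(total) = 12.01 + 4.92 = 16.93.
True-score variance = 7.8788 + 4.92 = 12.7988, so reliability = 0.7560.
Error variance = 16.93 − 12.7988 = 4.1312; SEM = √4.1312 = 2.03.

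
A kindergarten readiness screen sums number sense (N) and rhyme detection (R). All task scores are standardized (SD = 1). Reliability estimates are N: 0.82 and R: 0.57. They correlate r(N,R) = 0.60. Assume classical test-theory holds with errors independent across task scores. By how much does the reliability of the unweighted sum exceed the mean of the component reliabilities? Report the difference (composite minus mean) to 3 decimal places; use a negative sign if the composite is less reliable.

Var(sum) = 2 + 1.2 = 3.2; true-score variance = 1.39 + 1.2 = 2.59; composite reliability = 0.8094.
Mean component reliability = 0.6950.
Difference = 0.8094 − 0.6950 = 0.114.

0.114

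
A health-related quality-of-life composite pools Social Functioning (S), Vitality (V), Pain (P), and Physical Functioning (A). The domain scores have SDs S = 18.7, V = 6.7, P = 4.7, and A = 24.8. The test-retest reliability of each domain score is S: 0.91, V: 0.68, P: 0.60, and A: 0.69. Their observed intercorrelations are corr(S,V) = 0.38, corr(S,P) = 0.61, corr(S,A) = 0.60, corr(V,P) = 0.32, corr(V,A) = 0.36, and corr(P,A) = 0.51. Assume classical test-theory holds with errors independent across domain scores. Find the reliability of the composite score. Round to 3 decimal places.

Var(S+V+P+A) = 18.7² + 6.7² + 4.7² + 24.8² + 2·[18.7·6.7·0.38 + 18.7·4.7·0.61 + 18.7·24.8·0.60 + 6.7·4.7·0.32 + 6.7·24.8·0.36 + 4.7·24.8·0.51] = 1031.71 + 1017.64 = 2049.35.
With uncorrelated errors the cross-covariances are all true-score covariance, so they carry over unchanged; only the diagonal terms shrink to ρᵢσᵢ².
True-score variance = [18.7²·0.91 + 6.7²·0.68 + 4.7²·0.60 + 24.8²·0.69] + 1017.64 = 786.375 + 1017.64 = 1804.01.
Reliability = 1804.01 / 2049.35 = 0.880.

0.880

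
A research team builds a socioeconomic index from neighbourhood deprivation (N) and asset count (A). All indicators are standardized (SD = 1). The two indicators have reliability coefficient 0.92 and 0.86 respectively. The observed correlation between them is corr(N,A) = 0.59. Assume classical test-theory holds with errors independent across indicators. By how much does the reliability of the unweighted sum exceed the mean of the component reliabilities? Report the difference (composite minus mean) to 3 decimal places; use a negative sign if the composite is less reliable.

Var(sum) = 2 + 1.18 = 3.18; true-score variance = 1.78 + 1.18 = 2.96; composite reliability = 0.9308.
Mean component reliability = 0.8900.
Difference = 0.9308 − 0.8900 = 0.041.

0.041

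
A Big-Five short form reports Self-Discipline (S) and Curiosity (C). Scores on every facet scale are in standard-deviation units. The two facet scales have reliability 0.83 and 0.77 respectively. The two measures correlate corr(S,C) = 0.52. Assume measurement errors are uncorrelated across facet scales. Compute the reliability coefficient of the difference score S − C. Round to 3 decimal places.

Var(S−C) = 1 + 1 − 2·0.52 = 2 − 1.04 = 0.96.
Because errors are independent across components, Cov(Tᵢ,Tⱼ) = Cov(Xᵢ,Xⱼ); the off-diagonal part of the true-score variance is the same as above.
True-score variance = [0.83 + 0.77] − 1.04 = 1.6 − 1.04 = 0.56.
Reliability = 0.56 / 0.96 = 0.583.

0.583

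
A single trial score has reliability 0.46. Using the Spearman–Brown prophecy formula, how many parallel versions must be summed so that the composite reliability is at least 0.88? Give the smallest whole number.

k ≥ ρ*(1−ρ₁)/(ρ₁(1−ρ*)) = 0.88·0.54 / (0.46·0.12) = 8.609.
Smallest integer k = 9.

9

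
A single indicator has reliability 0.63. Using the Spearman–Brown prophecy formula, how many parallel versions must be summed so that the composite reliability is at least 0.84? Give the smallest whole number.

4

k ≥ ρ*(1−ρ₁)/(ρ₁(1−ρ*)) = 0.84·0.37 / (0.63·0.16) = 3.083.
Smallest integer k = 4.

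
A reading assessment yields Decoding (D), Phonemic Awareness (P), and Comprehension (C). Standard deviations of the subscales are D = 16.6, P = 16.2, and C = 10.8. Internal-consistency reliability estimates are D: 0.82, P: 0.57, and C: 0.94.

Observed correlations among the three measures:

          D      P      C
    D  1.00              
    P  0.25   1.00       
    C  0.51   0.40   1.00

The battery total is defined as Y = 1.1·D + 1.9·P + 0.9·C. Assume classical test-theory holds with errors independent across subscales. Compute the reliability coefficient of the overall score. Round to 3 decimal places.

Var(Y) = 1.1²·16.6² + 1.9²·16.2² + 0.9²·10.8² + 2·[2.09·16.6·16.2·0.25 + 0.99·16.6·10.8·0.51 + 1.71·16.2·10.8·0.40] = 1375.31 + 701.404 = 2076.72.
With uncorrelated errors the cross-covariances are all true-score covariance, so they carry over unchanged; only the diagonal terms shrink to ρᵢσᵢ².
True-score variance = [1.1²·16.6²·0.82 + 1.9²·16.2²·0.57 + 0.9²·10.8²·0.94] + 701.404 = 902.243 + 701.404 = 1603.65.
Reliability = 1603.65 / 2076.72 = 0.772.

0.772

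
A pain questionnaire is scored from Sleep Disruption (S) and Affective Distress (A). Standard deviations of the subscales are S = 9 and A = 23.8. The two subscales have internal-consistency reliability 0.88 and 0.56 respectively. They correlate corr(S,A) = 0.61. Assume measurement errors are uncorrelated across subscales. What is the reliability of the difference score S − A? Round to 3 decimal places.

0.329

Var(S−A) = 9² + 23.8² − 2·9·23.8·0.61 = 647.44 − 261.324 = 386.116.
Because errors are independent across components, Cov(Tᵢ,Tⱼ) = Cov(Xᵢ,Xⱼ); the off-diagonal part of the true-score variance is the same as above.
True-score variance = [9²·0.88 + 23.8²·0.56] − 261.324 = 388.486 − 261.324 = 127.162.
Reliability = 127.162 / 386.116 = 0.329.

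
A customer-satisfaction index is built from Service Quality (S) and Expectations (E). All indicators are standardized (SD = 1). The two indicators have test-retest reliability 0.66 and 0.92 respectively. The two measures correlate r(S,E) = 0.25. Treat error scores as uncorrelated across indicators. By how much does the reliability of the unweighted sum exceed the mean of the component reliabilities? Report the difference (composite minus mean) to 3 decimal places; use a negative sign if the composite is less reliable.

0.042

Var(sum) = 2 + 0.5 = 2.5; true-score variance = 1.58 + 0.5 = 2.08; composite reliability = 0.8320.
Mean component reliability = 0.7900.
Difference = 0.8320 − 0.7900 = 0.042.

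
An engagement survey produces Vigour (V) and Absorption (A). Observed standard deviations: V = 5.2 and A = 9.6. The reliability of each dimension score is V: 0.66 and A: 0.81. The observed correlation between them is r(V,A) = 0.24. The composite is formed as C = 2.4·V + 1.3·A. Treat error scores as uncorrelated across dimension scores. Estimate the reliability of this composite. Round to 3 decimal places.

Var(C) = 2.4²·5.2² + 1.3²·9.6² + 2·[3.12·5.2·9.6·0.24] = 311.501 + 74.7602 = 386.261.
Because errors are independent across components, Cov(Tᵢ,Tⱼ) = Cov(Xᵢ,Xⱼ); the off-diagonal part of the true-score variance is the same as above.
True-score variance = [2.4²·5.2²·0.66 + 1.3²·9.6²·0.81] + 74.7602 = 228.953 + 74.7602 = 303.713.
Reliability = 303.713 / 386.261 = 0.786.

0.786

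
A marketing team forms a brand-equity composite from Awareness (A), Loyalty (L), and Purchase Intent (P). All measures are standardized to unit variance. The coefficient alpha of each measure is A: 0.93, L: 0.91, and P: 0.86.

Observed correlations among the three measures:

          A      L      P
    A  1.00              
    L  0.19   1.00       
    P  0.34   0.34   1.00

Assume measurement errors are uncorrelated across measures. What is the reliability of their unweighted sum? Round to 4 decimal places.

Var(A+L+P) = 3 + 2·[0.19 + 0.34 + 0.34] = 3 + 1.74 = 4.74.
With uncorrelated errors the cross-covariances are all true-score covariance, so they carry over unchanged; only the diagonal terms shrink to ρᵢσᵢ².
True-score variance = [0.93 + 0.91 + 0.86] + 1.74 = 2.7 + 1.74 = 4.44.
Reliability = 4.44 / 4.74 = 0.9367.

0.9367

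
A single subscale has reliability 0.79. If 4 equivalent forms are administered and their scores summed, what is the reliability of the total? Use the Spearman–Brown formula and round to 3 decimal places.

ρ_k = kρ / (1 + (k−1)ρ) = 4·0.79 / (1 + 3·0.79) = 3.160 / 3.370 = 0.938.

0.938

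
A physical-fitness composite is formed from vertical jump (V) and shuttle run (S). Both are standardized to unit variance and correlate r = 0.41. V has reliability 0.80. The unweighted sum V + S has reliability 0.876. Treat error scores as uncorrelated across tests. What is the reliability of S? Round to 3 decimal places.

0.850

Var(V+S) = 2 + 2·0.41 = 2.820.
True-score variance = ρ_V + ρ_S + 2·0.41, so 0.876 = (0.80 + ρ_S + 0.82) / 2.820.
ρ_S = 0.876·2.820 − 0.80 − 0.82 = 0.850.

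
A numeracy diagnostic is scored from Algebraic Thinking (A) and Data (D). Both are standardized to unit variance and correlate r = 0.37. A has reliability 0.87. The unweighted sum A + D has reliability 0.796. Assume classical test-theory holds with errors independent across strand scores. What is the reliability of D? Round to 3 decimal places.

Var(A+D) = 2 + 2·0.37 = 2.740.
True-score variance = ρ_A + ρ_D + 2·0.37, so 0.796 = (0.87 + ρ_D + 0.74) / 2.740.
ρ_D = 0.796·2.740 − 0.87 − 0.74 = 0.571.

0.571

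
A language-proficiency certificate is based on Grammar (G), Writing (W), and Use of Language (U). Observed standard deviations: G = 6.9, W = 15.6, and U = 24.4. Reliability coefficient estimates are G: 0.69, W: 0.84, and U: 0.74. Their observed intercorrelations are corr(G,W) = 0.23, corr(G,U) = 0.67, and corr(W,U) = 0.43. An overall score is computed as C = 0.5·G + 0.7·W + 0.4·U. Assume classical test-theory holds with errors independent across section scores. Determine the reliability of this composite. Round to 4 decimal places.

0.8751

Var(C) = 0.5²·6.9² + 0.7²·15.6² + 0.4²·24.4² + 2·[0.35·6.9·15.6·0.23 + 0.2·6.9·24.4·0.67 + 0.28·15.6·24.4·0.43] = 226.406 + 154.109 = 380.515.
With uncorrelated errors the cross-covariances are all true-score covariance, so they carry over unchanged; only the diagonal terms shrink to ρᵢσᵢ².
True-score variance = [0.5²·6.9²·0.69 + 0.7²·15.6²·0.84 + 0.4²·24.4²·0.74] + 154.109 = 178.87 + 154.109 = 332.979.
Reliability = 332.979 / 380.515 = 0.8751.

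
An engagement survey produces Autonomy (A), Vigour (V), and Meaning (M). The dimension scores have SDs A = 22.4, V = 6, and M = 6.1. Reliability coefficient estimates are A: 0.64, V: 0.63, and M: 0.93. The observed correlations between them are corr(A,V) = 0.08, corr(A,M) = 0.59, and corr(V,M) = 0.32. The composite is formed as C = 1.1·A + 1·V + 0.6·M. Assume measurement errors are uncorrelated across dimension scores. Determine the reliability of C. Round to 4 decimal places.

Var(C) = 1.1²·22.4² + 6² + 0.6²·6.1² + 2·[1.1·22.4·6·0.08 + 0.66·22.4·6.1·0.59 + 0.6·6·6.1·0.32] = 656.525 + 144.124 = 800.649.
Under uncorrelated errors the observed covariances equal the true-score covariances, so only the own-variance terms attenuate.
True-score variance = [1.1²·22.4²·0.64 + 6²·0.63 + 0.6²·6.1²·0.93] + 144.124 = 423.701 + 144.124 = 567.825.
Reliability = 567.825 / 800.649 = 0.7092.

0.7092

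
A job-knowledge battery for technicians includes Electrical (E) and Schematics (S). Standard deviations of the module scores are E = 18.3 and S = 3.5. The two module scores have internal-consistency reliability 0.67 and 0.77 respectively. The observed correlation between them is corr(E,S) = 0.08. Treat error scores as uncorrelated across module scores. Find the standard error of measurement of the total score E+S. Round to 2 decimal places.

10.65

Var(total) = 347.14 + 10.248 = 357.388.
True-score variance = 233.809 + 10.248 = 244.057, so reliability = 0.6829.
Error variance = 357.388 − 244.057 = 113.331; SEM = √113.331 = 10.65.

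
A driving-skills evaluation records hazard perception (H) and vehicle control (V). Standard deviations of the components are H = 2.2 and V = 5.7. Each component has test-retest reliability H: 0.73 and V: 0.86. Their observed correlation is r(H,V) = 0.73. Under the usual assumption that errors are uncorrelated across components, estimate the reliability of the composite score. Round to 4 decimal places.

0.8948

Var(H+V) = 2.2² + 5.7² + 2·[2.2·5.7·0.73] = 37.33 + 18.3084 = 55.6384.
Because errors are independent across components, Cov(Tᵢ,Tⱼ) = Cov(Xᵢ,Xⱼ); the off-diagonal part of the true-score variance is the same as above.
True-score variance = [2.2²·0.73 + 5.7²·0.86] + 18.3084 = 31.4746 + 18.3084 = 49.783.
Reliability = 49.783 / 55.6384 = 0.8948.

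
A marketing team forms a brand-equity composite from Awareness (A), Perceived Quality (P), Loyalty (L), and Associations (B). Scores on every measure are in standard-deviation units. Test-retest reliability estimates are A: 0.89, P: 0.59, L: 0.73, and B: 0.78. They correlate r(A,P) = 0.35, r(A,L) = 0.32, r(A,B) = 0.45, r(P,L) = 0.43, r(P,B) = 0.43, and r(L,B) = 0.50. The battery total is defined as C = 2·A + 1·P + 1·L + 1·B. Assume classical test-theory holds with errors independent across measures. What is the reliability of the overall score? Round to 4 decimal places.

0.9056

Var(C) = 2² + 1 + 1 + 1 + 2·[2·0.35 + 2·0.32 + 2·0.45 + 0.43 + 0.43 + 0.50] = 7 + 7.2 = 14.2.
Because errors are independent across components, Cov(Tᵢ,Tⱼ) = Cov(Xᵢ,Xⱼ); the off-diagonal part of the true-score variance is the same as above.
True-score variance = [2²·0.89 + 0.59 + 0.73 + 0.78] + 7.2 = 5.66 + 7.2 = 12.86.
Reliability = 12.86 / 14.2 = 0.9056.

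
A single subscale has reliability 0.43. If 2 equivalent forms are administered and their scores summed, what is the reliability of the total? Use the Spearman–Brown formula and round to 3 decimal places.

ρ_k = kρ / (1 + (k−1)ρ) = 2·0.43 / (1 + 1·0.43) = 0.860 / 1.430 = 0.601.

0.601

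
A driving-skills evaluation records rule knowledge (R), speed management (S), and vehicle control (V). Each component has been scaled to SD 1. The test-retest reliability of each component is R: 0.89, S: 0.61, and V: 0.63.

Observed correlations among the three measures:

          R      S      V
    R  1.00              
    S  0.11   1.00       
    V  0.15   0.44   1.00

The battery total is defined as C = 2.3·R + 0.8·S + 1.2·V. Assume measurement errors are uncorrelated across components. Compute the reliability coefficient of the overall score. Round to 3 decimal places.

0.856

Var(C) = 2.3² + 0.8² + 1.2² + 2·[1.84·0.11 + 2.76·0.15 + 0.96·0.44] = 7.37 + 2.0776 = 9.4476.
With uncorrelated errors the cross-covariances are all true-score covariance, so they carry over unchanged; only the diagonal terms shrink to ρᵢσᵢ².
True-score variance = [2.3²·0.89 + 0.8²·0.61 + 1.2²·0.63] + 2.0776 = 6.0057 + 2.0776 = 8.0833.
Reliability = 8.0833 / 9.4476 = 0.856.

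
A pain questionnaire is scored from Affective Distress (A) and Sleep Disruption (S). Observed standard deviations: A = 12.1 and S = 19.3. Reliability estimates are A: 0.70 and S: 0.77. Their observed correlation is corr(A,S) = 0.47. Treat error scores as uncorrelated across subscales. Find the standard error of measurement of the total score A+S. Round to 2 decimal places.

11.38

Var(total) = 518.9 + 219.518 = 738.418.
True-score variance = 389.304 + 219.518 = 608.822, so reliability = 0.8245.
Error variance = 738.418 − 608.822 = 129.596; SEM = √129.596 = 11.38.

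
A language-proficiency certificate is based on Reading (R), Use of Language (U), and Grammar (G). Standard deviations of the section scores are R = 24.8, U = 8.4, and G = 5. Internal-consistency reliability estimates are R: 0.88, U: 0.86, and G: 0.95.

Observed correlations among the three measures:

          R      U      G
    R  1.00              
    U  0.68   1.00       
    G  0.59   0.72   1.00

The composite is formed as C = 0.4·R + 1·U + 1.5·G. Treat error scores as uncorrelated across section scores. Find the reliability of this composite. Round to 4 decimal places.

Var(C) = 0.4²·24.8² + 8.4² + 1.5²·5² + 2·[0.4·24.8·8.4·0.68 + 0.6·24.8·5·0.59 + 1.5·8.4·5·0.72] = 225.216 + 291.838 = 517.054.
Because errors are independent across components, Cov(Tᵢ,Tⱼ) = Cov(Xᵢ,Xⱼ); the off-diagonal part of the true-score variance is the same as above.
True-score variance = [0.4²·24.8²·0.88 + 8.4²·0.86 + 1.5²·5²·0.95] + 291.838 = 200.717 + 291.838 = 492.555.
Reliability = 492.555 / 517.054 = 0.9526.

0.9526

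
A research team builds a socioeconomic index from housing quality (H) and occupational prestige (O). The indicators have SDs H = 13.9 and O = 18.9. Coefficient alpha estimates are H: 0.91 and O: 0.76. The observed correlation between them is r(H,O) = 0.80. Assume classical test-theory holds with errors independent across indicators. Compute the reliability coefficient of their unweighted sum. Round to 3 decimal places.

0.894

Var(H+O) = 13.9² + 18.9² + 2·[13.9·18.9·0.80] = 550.42 + 420.336 = 970.756.
With uncorrelated errors the cross-covariances are all true-score covariance, so they carry over unchanged; only the diagonal terms shrink to ρᵢσᵢ².
True-score variance = [13.9²·0.91 + 18.9²·0.76] + 420.336 = 447.301 + 420.336 = 867.637.
Reliability = 867.637 / 970.756 = 0.894.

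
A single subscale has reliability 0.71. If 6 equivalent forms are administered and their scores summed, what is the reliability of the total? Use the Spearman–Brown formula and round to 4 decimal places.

ρ_k = kρ / (1 + (k−1)ρ) = 6·0.71 / (1 + 5·0.71) = 4.260 / 4.550 = 0.9363.

0.9363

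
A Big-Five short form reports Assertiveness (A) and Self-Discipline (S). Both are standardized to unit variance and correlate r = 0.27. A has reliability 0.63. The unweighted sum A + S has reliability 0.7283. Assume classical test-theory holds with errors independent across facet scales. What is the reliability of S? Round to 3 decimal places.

Var(A+S) = 2 + 2·0.27 = 2.540.
True-score variance = ρ_A + ρ_S + 2·0.27, so 0.7283 = (0.63 + ρ_S + 0.54) / 2.540.
ρ_S = 0.7283·2.540 − 0.63 − 0.54 = 0.680.

0.680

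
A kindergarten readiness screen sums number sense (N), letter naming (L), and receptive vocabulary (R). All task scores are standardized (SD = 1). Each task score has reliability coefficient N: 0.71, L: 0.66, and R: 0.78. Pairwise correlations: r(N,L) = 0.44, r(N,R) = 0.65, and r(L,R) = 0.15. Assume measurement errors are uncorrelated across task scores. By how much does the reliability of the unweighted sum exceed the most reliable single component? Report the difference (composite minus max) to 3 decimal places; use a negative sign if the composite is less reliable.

0.065

Var(sum) = 3 + 2.48 = 5.48; true-score variance = 2.15 + 2.48 = 4.63; composite reliability = 0.8449.
Max component reliability = 0.7800.
Difference = 0.8449 − 0.7800 = 0.065.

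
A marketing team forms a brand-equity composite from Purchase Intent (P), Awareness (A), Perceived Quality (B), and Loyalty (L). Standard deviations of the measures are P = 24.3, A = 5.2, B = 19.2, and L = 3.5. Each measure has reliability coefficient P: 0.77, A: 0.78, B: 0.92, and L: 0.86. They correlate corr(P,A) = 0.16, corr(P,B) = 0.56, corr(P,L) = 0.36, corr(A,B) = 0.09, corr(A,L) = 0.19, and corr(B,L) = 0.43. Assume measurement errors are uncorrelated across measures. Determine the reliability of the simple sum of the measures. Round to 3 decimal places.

0.899

Var(P+A+B+L) = 24.3² + 5.2² + 19.2² + 3.5² + 2·[24.3·5.2·0.16 + 24.3·19.2·0.56 + 24.3·3.5·0.36 + 5.2·19.2·0.09 + 5.2·3.5·0.19 + 19.2·3.5·0.43] = 998.42 + 706.898 = 1705.32.
With uncorrelated errors the cross-covariances are all true-score covariance, so they carry over unchanged; only the diagonal terms shrink to ρᵢσᵢ².
True-score variance = [24.3²·0.77 + 5.2²·0.78 + 19.2²·0.92 + 3.5²·0.86] + 706.898 = 825.452 + 706.898 = 1532.35.
Reliability = 1532.35 / 1705.32 = 0.899.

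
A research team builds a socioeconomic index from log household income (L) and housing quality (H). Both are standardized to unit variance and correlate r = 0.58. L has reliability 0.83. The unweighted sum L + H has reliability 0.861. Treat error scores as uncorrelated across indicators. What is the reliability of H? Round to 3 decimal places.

0.731

Var(L+H) = 2 + 2·0.58 = 3.160.
True-score variance = ρ_L + ρ_H + 2·0.58, so 0.861 = (0.83 + ρ_H + 1.16) / 3.160.
ρ_H = 0.861·3.160 − 0.83 − 1.16 = 0.731.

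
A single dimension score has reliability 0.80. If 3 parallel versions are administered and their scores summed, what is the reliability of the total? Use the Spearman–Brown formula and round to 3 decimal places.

ρ_k = kρ / (1 + (k−1)ρ) = 3·0.80 / (1 + 2·0.80) = 2.400 / 2.600 = 0.923.

0.923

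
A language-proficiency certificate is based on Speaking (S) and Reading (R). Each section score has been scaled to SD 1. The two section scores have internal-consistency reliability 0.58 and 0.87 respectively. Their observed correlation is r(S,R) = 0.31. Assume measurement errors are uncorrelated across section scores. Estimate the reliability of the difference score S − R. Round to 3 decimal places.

Var(S−R) = 1 + 1 − 2·0.31 = 2 − 0.62 = 1.38.
Because errors are independent across components, Cov(Tᵢ,Tⱼ) = Cov(Xᵢ,Xⱼ); the off-diagonal part of the true-score variance is the same as above.
True-score variance = [0.58 + 0.87] − 0.62 = 1.45 − 0.62 = 0.83.
Reliability = 0.83 / 1.38 = 0.601.

0.601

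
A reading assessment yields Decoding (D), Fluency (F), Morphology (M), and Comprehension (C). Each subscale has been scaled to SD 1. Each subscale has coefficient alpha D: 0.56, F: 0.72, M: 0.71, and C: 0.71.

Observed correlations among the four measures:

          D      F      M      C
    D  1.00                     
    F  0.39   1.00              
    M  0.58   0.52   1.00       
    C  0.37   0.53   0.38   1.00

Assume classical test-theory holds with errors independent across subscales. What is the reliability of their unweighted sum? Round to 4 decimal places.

0.8637

Var(D+F+M+C) = 4 + 2·[0.39 + 0.58 + 0.37 + 0.52 + 0.53 + 0.38] = 4 + 5.54 = 9.54.
Because errors are independent across components, Cov(Tᵢ,Tⱼ) = Cov(Xᵢ,Xⱼ); the off-diagonal part of the true-score variance is the same as above.
True-score variance = [0.56 + 0.72 + 0.71 + 0.71] + 5.54 = 2.7 + 5.54 = 8.24.
Reliability = 8.24 / 9.54 = 0.8637.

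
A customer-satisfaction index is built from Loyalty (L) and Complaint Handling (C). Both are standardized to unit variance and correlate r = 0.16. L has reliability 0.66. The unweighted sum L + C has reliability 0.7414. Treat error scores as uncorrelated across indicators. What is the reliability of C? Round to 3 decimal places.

Var(L+C) = 2 + 2·0.16 = 2.320.
True-score variance = ρ_L + ρ_C + 2·0.16, so 0.7414 = (0.66 + ρ_C + 0.32) / 2.320.
ρ_C = 0.7414·2.320 − 0.66 − 0.32 = 0.740.

0.740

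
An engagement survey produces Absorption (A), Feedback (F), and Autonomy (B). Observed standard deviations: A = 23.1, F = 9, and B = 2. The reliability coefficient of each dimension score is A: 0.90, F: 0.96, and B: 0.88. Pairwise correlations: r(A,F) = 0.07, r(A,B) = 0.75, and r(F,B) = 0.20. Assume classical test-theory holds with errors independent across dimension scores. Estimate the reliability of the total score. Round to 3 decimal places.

Var(A+F+B) = 23.1² + 9² + 2² + 2·[23.1·9·0.07 + 23.1·2·0.75 + 9·2·0.20] = 618.61 + 105.606 = 724.216.
With uncorrelated errors the cross-covariances are all true-score covariance, so they carry over unchanged; only the diagonal terms shrink to ρᵢσᵢ².
True-score variance = [23.1²·0.90 + 9²·0.96 + 2²·0.88] + 105.606 = 561.529 + 105.606 = 667.135.
Reliability = 667.135 / 724.216 = 0.921.

0.921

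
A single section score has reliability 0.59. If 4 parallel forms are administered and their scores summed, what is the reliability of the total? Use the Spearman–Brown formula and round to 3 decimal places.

ρ_k = kρ / (1 + (k−1)ρ) = 4·0.59 / (1 + 3·0.59) = 2.360 / 2.770 = 0.852.

0.852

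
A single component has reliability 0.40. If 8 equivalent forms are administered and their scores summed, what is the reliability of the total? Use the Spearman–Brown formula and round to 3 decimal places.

0.842

ρ_k = kρ / (1 + (k−1)ρ) = 8·0.40 / (1 + 7·0.40) = 3.200 / 3.800 = 0.842.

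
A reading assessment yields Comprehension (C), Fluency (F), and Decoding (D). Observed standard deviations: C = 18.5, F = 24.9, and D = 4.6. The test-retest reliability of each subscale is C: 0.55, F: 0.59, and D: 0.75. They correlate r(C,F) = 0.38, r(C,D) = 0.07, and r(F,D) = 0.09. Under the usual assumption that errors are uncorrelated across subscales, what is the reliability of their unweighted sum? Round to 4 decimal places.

0.6973

Var(C+F+D) = 18.5² + 24.9² + 4.6² + 2·[18.5·24.9·0.38 + 18.5·4.6·0.07 + 24.9·4.6·0.09] = 983.42 + 382.625 = 1366.05.
With uncorrelated errors the cross-covariances are all true-score covariance, so they carry over unchanged; only the diagonal terms shrink to ρᵢσᵢ².
True-score variance = [18.5²·0.55 + 24.9²·0.59 + 4.6²·0.75] + 382.625 = 569.913 + 382.625 = 952.539.
Reliability = 952.539 / 1366.05 = 0.6973.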